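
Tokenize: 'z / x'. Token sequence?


Scan left to right, longest-match per lexeme
Tokens: ID(z), OP(/), ID(x)


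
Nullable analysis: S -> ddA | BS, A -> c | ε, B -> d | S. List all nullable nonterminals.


A nonterminal is nullable iff some alternative derives ε (directly, or every symbol in it is nullable)
Nullable: {A}


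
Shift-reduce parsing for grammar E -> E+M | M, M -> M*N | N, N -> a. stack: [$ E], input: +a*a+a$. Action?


shift '+' to continue E -> E+M
Action: shift


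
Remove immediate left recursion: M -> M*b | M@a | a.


Left-recursive alternatives: M*b, M@a; non-recursive: a
Introduce M': M -> aM', M' -> *bM' | @aM' | ε


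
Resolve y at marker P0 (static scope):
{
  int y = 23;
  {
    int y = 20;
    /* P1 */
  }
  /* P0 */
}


y declared in the same block as P0
y = 23


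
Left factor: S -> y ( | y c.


Common prefix: 'y'
Factored: S -> y S', S' -> ( | c


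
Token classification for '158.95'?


Pattern: digits with a decimal point
Type: FLOAT_LITERAL


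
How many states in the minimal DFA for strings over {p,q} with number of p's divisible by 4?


Track (count of p) mod 4: states 0..3, accept at 0
Minimal DFA: 4 states


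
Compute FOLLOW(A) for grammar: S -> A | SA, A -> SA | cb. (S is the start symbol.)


$ ∈ FOLLOW(S). For each A -> αBβ: add FIRST(β)\{ε} to FOLLOW(B); if β nullable, add FOLLOW(A).
FOLLOW(A) = {$, c}


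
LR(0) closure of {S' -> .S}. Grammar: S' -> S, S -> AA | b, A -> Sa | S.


Start: S' -> .S
For each item with dot before a nonterminal B, add B -> .γ for every B-production
Closure: [S' -> .S, S -> .AA, S -> .b, A -> .Sa, A -> .S]


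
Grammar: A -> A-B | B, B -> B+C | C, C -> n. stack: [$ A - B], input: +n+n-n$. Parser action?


'+' can extend B; shift to build B -> B+C
Action: shift


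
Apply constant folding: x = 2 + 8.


2 + 8 = 10 at compile time
Optimized: x = 10


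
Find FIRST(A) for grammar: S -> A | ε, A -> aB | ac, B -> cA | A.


Per alternative of A: FIRST(aB) = {a}; FIRST(ac) = {a}
FIRST(A) = {a}


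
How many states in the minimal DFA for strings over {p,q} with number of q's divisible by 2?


Track (count of q) mod 2: states 0..1, accept at 0
Minimal DFA: 2 states


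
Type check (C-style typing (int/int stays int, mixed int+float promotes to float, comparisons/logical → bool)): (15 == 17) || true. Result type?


Operand types: bool || bool
Rule: logical operators take bool operands and yield bool
Result type: bool


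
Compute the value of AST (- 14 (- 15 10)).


Evaluate inner: (- 15 10) = 5
Evaluate root: (- 14 5) = 9
Result: 9


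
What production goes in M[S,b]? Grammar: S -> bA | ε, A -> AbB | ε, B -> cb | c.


For [S, b]: 'b' ∈ FIRST(bA)
Entry: S -> bA


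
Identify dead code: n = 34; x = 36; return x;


n is assigned but never read
Dead: 'n = 34'


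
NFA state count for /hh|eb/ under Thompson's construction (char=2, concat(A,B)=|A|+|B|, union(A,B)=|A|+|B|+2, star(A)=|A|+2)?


Syntax tree has 4 char leaf(s), 1 union(s), 0 star(s)
chars contribute 4×2 = 8; each union adds +2; each star adds +2
Total: 8 + 2 + 0 = 10 states


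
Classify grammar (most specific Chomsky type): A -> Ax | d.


Left-linear: every RHS is a terminal or one nonterminal followed by a terminal
Classification: Type 3 (Regular)


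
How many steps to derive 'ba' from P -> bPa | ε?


Derivation: P => bPa => ba
Steps: 2


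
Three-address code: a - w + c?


Break into single-operator statements:
t1 = a - w
t2 = t1 + c


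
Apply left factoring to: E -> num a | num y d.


Common prefix: 'num'
Factored: E -> num E', E' -> a | y d


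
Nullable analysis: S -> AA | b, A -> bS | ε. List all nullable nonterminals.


A nonterminal is nullable iff some alternative derives ε (directly, or every symbol in it is nullable)
Nullable: {A, S}


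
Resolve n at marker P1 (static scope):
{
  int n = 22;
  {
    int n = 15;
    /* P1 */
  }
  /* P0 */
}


n declared in the same block as P1
n = 15


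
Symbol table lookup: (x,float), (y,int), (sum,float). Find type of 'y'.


Lookup 'y' → type int


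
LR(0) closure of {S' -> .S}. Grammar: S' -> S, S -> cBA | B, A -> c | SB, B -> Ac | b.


Start: S' -> .S
For each item with dot before a nonterminal B, add B -> .γ for every B-production
Closure: [S' -> .S, S -> .cBA, S -> .B, B -> .Ac, B -> .b, A -> .c, A -> .SB]


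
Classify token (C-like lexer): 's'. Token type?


Pattern: letter/underscore followed by alphanumerics, not a keyword
Type: IDENTIFIER


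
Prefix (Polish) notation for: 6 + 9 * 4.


'*' binds tighter: tree is (+ 6 (* 9 4))
Prefix: + 6 * 9 4


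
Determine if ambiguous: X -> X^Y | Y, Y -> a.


precedence layered via separate nonterminal Y: deterministic
Unambiguous


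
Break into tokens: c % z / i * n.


Scan left to right, longest-match per lexeme
Tokens: ID(c), OP(%), ID(z), OP(/), ID(i), OP(*), ID(n)


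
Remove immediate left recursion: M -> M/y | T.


Left-recursive alternatives: M/y; non-recursive: T
Introduce M': M -> TM', M' -> /yM' | ε


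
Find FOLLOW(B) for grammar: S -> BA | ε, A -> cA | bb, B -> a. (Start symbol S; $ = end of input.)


$ ∈ FOLLOW(S). For each A -> αBβ: add FIRST(β)\{ε} to FOLLOW(B); if β nullable, add FOLLOW(A).
FOLLOW(B) = {b, c}


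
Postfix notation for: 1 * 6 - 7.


Left to right (same or higher precedence on left)
Postfix: 1 6 * 7 -


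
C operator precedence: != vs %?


'%' is multiplicative (level 10); '!=' is equality (level 6)
Higher level binds tighter
'%' has higher precedence than '!='


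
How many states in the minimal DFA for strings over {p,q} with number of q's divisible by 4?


Track (count of q) mod 4: states 0..3, accept at 0
Minimal DFA: 4 states


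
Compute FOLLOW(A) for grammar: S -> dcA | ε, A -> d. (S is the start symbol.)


$ ∈ FOLLOW(S). For each A -> αBβ: add FIRST(β)\{ε} to FOLLOW(B); if β nullable, add FOLLOW(A).
FOLLOW(A) = {$}


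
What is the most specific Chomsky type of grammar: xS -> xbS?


LHS has context (more than one symbol) and |LHS| ≤ |RHS|
Classification: Type 1 (Context-Sensitive)


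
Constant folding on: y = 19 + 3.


19 + 3 = 22 at compile time
Optimized: y = 22


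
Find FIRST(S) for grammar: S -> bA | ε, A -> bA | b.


Per alternative of S: FIRST(bA) = {b}; FIRST(ε) = {ε}
FIRST(S) = {b, ε}


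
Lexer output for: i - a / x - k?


Scan left to right, longest-match per lexeme
Tokens: ID(i), OP(-), ID(a), OP(/), ID(x), OP(-), ID(k)


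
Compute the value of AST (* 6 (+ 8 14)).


Evaluate inner: (+ 8 14) = 22
Evaluate root: (* 6 22) = 132
Result: 132


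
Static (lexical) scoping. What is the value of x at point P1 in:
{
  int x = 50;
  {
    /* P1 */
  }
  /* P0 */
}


P1's block does not declare x; resolves to the enclosing declaration at depth 0
x = 50


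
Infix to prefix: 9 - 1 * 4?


'*' binds tighter: tree is (- 9 (* 1 4))
Prefix: - 9 * 1 4


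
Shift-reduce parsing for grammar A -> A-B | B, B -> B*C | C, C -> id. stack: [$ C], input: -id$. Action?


'C' (not preceded by B*) is the handle for B -> C
Action: reduce (B -> C)


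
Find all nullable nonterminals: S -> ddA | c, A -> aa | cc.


A nonterminal is nullable iff some alternative derives ε (directly, or every symbol in it is nullable)
Nullable: {}


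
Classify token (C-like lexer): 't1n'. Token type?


Pattern: letter/underscore followed by alphanumerics, not a keyword
Type: IDENTIFIER


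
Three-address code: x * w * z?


Break into single-operator statements:
t1 = x * w
t2 = t1 * z


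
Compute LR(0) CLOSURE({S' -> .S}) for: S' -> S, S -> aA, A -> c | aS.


Start: S' -> .S
For each item with dot before a nonterminal B, add B -> .γ for every B-production
Closure: [S' -> .S, S -> .aA]


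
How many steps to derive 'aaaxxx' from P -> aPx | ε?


Derivation: P => aPx => aaPxx => aaaPxxx => aaaxxx
Steps: 4


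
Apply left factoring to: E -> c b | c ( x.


Common prefix: 'c'
Factored: E -> c E', E' -> b | ( x


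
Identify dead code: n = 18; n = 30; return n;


first assignment to n is overwritten before any read
Dead: 'n = 18'


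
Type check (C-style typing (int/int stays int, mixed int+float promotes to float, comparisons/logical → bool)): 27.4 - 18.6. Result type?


Operand types: float - float
Rule: mixed int/float promotes to float; int/int stays int
Result type: float


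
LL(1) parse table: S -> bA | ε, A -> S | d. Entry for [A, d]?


For [A, d]: 'd' ∈ FIRST(d)
Entry: A -> d


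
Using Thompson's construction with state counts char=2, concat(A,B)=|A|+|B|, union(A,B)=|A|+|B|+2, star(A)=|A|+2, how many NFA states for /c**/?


Syntax tree has 1 char leaf(s), 0 union(s), 2 star(s)
chars contribute 1×2 = 2; each union adds +2; each star adds +2
Total: 2 + 0 + 4 = 6 states


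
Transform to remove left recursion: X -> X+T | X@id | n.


Left-recursive alternatives: X+T, X@id; non-recursive: n
Introduce X': X -> nX', X' -> +TX' | @idX' | ε


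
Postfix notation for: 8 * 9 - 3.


Left to right (same or higher precedence on left)
Postfix: 8 9 * 3 -


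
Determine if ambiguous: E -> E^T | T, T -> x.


precedence layered via separate nonterminal T: deterministic
Unambiguous


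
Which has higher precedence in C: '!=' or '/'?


'/' is multiplicative (level 10); '!=' is equality (level 6)
Higher level binds tighter
'/' has higher precedence than '!='


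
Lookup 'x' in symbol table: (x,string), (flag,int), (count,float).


Lookup 'x' → type string


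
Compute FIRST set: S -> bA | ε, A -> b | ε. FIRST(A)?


Per alternative of A: FIRST(b) = {b}; FIRST(ε) = {ε}
FIRST(A) = {b, ε}


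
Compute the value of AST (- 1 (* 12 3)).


Evaluate inner: (* 12 3) = 36
Evaluate root: (- 1 36) = -35
Result: -35


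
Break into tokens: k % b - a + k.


Scan left to right, longest-match per lexeme
Tokens: ID(k), OP(%), ID(b), OP(-), ID(a), OP(+), ID(k)


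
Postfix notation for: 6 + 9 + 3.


Left to right (same or higher precedence on left)
Postfix: 6 9 + 3 +


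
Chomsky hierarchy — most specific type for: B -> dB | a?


Right-linear: every RHS is a terminal or a terminal followed by one nonterminal
Classification: Type 3 (Regular)


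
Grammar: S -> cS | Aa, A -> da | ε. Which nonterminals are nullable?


A nonterminal is nullable iff some alternative derives ε (directly, or every symbol in it is nullable)
Nullable: {A}


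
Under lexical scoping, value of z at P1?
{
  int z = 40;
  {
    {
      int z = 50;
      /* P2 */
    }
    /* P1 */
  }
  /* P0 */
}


P1's block does not declare z; resolves to the enclosing declaration at depth 0
z = 40


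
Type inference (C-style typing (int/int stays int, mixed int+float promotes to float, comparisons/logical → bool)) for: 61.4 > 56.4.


Operand types: float > float
Rule: comparison yields bool
Result type: bool


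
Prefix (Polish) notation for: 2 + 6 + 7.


left-to-right (same/higher precedence on left): tree is (+ (+ 2 6) 7)
Prefix: + + 2 6 7


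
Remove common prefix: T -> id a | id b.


Common prefix: 'id'
Factored: T -> id T', T' -> a | b


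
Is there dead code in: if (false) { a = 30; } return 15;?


condition is constant false, so the whole block is unreachable
Dead: 'if (false) { a = 30; }'


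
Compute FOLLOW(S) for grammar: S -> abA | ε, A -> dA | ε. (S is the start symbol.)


$ ∈ FOLLOW(S). For each A -> αBβ: add FIRST(β)\{ε} to FOLLOW(B); if β nullable, add FOLLOW(A).
FOLLOW(S) = {$}


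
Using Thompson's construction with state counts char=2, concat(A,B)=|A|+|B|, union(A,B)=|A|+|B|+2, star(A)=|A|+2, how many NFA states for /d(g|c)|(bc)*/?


Syntax tree has 5 char leaf(s), 2 union(s), 1 star(s)
chars contribute 5×2 = 10; each union adds +2; each star adds +2
Total: 10 + 4 + 2 = 16 states


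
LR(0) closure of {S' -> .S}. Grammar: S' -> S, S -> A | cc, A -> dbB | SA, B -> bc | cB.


Start: S' -> .S
For each item with dot before a nonterminal B, add B -> .γ for every B-production
Closure: [S' -> .S, S -> .A, S -> .cc, A -> .dbB, A -> .SA]


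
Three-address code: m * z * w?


Break into single-operator statements:
t1 = m * z
t2 = t1 * w


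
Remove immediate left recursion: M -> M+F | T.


Left-recursive alternatives: M+F; non-recursive: T
Introduce M': M -> TM', M' -> +FM' | ε


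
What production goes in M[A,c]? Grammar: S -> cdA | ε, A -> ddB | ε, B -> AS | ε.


For [A, c]: ε is nullable and 'c' ∈ FOLLOW(A)
Entry: A -> ε


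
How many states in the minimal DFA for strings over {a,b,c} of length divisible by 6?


Track length mod 6: states 0..5, accept at 0
Minimal DFA: 6 states


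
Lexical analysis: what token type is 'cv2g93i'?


Pattern: letter/underscore followed by alphanumerics, not a keyword
Type: IDENTIFIER


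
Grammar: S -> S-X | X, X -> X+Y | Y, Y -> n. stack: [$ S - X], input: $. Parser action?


handle 'S-X' on top; lookahead ∈ FOLLOW(S) = {-, $}
Action: reduce (S -> S-X)


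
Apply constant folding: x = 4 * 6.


4 * 6 = 24 at compile time
Optimized: x = 24


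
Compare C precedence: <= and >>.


'>>' is shift (level 8); '<=' is relational (level 7)
Higher level binds tighter
'>>' has higher precedence than '<='


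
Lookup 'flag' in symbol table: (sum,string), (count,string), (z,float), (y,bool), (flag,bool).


Lookup 'flag' → type bool


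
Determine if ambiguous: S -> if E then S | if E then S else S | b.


dangling else: 'if E then if E then b else b' parses two ways
Ambiguous


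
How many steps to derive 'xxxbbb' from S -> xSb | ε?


Derivation: S => xSb => xxSbb => xxxSbbb => xxxbbb
Steps: 4


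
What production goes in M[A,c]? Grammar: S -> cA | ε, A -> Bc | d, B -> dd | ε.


For [A, c]: 'c' ∈ FIRST(Bc)
Entry: A -> Bc


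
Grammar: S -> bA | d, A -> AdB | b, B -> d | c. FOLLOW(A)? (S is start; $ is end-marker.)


$ ∈ FOLLOW(S). For each A -> αBβ: add FIRST(β)\{ε} to FOLLOW(B); if β nullable, add FOLLOW(A).
FOLLOW(A) = {$, d}


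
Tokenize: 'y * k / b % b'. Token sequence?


Scan left to right, longest-match per lexeme
Tokens: ID(y), OP(*), ID(k), OP(/), ID(b), OP(%), ID(b)


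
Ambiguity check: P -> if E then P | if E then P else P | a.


dangling else: 'if E then if E then a else a' parses two ways
Ambiguous


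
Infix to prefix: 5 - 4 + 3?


left-to-right (same/higher precedence on left): tree is (+ (- 5 4) 3)
Prefix: + - 5 4 3


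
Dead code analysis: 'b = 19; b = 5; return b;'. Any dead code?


first assignment to b is overwritten before any read
Dead: 'b = 19'


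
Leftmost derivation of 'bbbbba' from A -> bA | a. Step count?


Derivation: A => bA => bbA => bbbA => bbbbA => bbbbbA => bbbbba
Steps: 6


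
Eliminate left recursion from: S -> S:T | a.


Left-recursive alternatives: S:T; non-recursive: a
Introduce S': S -> aS', S' -> :TS' | ε


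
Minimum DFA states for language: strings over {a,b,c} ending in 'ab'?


Track the longest suffix of input matching a prefix of 'ab': 3 classes (prefixes of length 0..2)
Minimal DFA: 3 states


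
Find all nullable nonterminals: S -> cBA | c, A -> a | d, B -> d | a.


A nonterminal is nullable iff some alternative derives ε (directly, or every symbol in it is nullable)
Nullable: {}


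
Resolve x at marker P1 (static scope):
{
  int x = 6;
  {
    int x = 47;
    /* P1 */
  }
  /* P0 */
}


x declared in the same block as P1
x = 47


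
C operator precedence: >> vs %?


'%' is multiplicative (level 10); '>>' is shift (level 8)
Higher level binds tighter
'%' has higher precedence than '>>'


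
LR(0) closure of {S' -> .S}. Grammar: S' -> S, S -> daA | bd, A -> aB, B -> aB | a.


Start: S' -> .S
For each item with dot before a nonterminal B, add B -> .γ for every B-production
Closure: [S' -> .S, S -> .daA, S -> .bd]


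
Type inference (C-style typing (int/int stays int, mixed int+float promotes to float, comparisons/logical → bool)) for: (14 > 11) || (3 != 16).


Operand types: bool || bool
Rule: logical operators take bool operands and yield bool
Result type: bool


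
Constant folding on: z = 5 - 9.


5 - 9 = -4 at compile time
Optimized: z = -4


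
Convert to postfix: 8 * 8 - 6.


Left to right (same or higher precedence on left)
Postfix: 8 8 * 6 -


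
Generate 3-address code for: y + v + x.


Break into single-operator statements:
t1 = y + v
t2 = t1 + x


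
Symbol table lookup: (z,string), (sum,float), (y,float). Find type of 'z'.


Lookup 'z' → type string


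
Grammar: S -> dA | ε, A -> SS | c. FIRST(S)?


Per alternative of S: FIRST(dA) = {d}; FIRST(ε) = {ε}
FIRST(S) = {d, ε}


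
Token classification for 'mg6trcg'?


Pattern: letter/underscore followed by alphanumerics, not a keyword
Type: IDENTIFIER


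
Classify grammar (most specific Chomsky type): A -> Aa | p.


Left-linear: every RHS is a terminal or one nonterminal followed by a terminal
Classification: Type 3 (Regular)


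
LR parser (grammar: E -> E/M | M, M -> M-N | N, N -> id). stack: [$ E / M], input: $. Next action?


handle 'E/M' on top; lookahead ∈ FOLLOW(E) = {/, $}
Action: reduce (E -> E/M)


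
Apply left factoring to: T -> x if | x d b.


Common prefix: 'x'
Factored: T -> x T', T' -> if | d b


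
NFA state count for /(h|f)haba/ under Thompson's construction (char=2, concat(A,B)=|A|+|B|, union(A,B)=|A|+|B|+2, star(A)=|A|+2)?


Syntax tree has 6 char leaf(s), 1 union(s), 0 star(s)
chars contribute 6×2 = 12; each union adds +2; each star adds +2
Total: 12 + 2 + 0 = 14 states


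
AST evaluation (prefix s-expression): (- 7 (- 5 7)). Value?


Evaluate inner: (- 5 7) = -2
Evaluate root: (- 7 -2) = 9
Result: 9


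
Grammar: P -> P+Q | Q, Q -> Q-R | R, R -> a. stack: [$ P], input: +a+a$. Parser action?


shift '+' to continue P -> P+Q
Action: shift


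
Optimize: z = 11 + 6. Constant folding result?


11 + 6 = 17 at compile time
Optimized: z = 17


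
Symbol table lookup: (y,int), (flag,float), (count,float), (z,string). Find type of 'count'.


Lookup 'count' → type float


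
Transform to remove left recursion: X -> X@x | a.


Left-recursive alternatives: X@x; non-recursive: a
Introduce X': X -> aX', X' -> @xX' | ε


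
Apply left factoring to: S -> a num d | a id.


Common prefix: 'a'
Factored: S -> a S', S' -> num d | id


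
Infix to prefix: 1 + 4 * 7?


'*' binds tighter: tree is (+ 1 (* 4 7))
Prefix: + 1 * 4 7


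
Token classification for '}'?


Pattern: delimiter/punctuation
Type: PUNCTUATION


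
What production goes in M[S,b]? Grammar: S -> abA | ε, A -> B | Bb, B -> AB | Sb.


For [S, b]: ε is nullable and 'b' ∈ FOLLOW(S)
Entry: S -> ε


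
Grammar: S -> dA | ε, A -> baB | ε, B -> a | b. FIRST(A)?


Per alternative of A: FIRST(baB) = {b}; FIRST(ε) = {ε}
FIRST(A) = {b, ε}


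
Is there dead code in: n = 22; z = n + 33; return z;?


n is read by z's definition; z is returned
No dead code


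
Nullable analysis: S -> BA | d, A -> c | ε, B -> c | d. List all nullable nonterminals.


A nonterminal is nullable iff some alternative derives ε (directly, or every symbol in it is nullable)
Nullable: {A}


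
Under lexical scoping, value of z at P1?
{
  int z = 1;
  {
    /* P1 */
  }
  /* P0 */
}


P1's block does not declare z; resolves to the enclosing declaration at depth 0
z = 1


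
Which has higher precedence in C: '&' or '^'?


'&' is bitwise AND (level 5); '^' is bitwise XOR (level 4)
Higher level binds tighter
'&' has higher precedence than '^'


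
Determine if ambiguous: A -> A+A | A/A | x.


'x+x/x' has two parse trees (no precedence encoded between + and /)
Ambiguous


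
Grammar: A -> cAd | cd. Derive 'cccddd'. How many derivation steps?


Derivation: A => cAd => ccAdd => cccddd
Steps: 3


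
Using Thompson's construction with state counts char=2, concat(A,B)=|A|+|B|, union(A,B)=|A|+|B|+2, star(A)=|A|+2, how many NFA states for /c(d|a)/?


Syntax tree has 3 char leaf(s), 1 union(s), 0 star(s)
chars contribute 3×2 = 6; each union adds +2; each star adds +2
Total: 6 + 2 + 0 = 8 states


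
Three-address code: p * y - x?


Break into single-operator statements:
t1 = p * y
t2 = t1 - x


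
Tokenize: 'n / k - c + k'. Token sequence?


Scan left to right, longest-match per lexeme
Tokens: ID(n), OP(/), ID(k), OP(-), ID(c), OP(+), ID(k)


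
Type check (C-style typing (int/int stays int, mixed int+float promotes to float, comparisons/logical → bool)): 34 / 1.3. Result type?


Operand types: int / float
Rule: mixed int/float promotes to float; int/int stays int
Result type: float


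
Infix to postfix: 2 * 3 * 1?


Left to right (same or higher precedence on left)
Postfix: 2 3 * 1 *


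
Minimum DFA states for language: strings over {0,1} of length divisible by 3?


Track length mod 3: states 0..2, accept at 0
Minimal DFA: 3 states


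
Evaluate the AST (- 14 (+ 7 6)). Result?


Evaluate inner: (+ 7 6) = 13
Evaluate root: (- 14 13) = 1
Result: 1


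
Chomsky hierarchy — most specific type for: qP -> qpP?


LHS has context (more than one symbol) and |LHS| ≤ |RHS|
Classification: Type 1 (Context-Sensitive)


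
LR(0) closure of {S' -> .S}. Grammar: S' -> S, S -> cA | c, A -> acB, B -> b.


Start: S' -> .S
For each item with dot before a nonterminal B, add B -> .γ for every B-production
Closure: [S' -> .S, S -> .cA, S -> .c]


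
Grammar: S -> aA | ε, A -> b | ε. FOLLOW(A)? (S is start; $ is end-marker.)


$ ∈ FOLLOW(S). For each A -> αBβ: add FIRST(β)\{ε} to FOLLOW(B); if β nullable, add FOLLOW(A).
FOLLOW(A) = {$}


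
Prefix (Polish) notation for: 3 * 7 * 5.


left-to-right (same/higher precedence on left): tree is (* (* 3 7) 5)
Prefix: * * 3 7 5


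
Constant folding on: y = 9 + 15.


9 + 15 = 24 at compile time
Optimized: y = 24


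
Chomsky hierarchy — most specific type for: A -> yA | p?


Right-linear: every RHS is a terminal or a terminal followed by one nonterminal
Classification: Type 3 (Regular)


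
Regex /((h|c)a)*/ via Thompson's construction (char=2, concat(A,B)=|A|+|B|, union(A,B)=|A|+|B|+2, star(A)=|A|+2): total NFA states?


Syntax tree has 3 char leaf(s), 1 union(s), 1 star(s)
chars contribute 3×2 = 6; each union adds +2; each star adds +2
Total: 6 + 2 + 2 = 10 states


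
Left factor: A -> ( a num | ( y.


Common prefix: '('
Factored: A -> ( A', A' -> a num | y


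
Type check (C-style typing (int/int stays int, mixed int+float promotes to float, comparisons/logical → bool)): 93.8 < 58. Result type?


Operand types: float < int
Rule: comparison yields bool
Result type: bool


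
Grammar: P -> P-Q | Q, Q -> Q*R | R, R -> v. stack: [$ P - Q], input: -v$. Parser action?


handle 'P-Q' on top; lookahead ∈ FOLLOW(P) = {-, $}
Action: reduce (P -> P-Q)


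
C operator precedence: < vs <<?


'<<' is shift (level 8); '<' is relational (level 7)
Higher level binds tighter
'<<' has higher precedence than '<'


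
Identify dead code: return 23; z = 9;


statement follows a return and is unreachable
Dead: 'z = 9'


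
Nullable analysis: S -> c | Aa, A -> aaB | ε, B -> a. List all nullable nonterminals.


A nonterminal is nullable iff some alternative derives ε (directly, or every symbol in it is nullable)
Nullable: {A}


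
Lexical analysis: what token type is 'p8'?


Pattern: letter/underscore followed by alphanumerics, not a keyword
Type: IDENTIFIER


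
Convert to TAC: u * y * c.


Break into single-operator statements:
t1 = u * y
t2 = t1 * c


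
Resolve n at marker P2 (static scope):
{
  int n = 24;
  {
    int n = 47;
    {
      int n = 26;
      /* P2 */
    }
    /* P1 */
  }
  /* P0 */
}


n declared in the same block as P2
n = 26


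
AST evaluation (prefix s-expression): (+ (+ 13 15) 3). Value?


Evaluate inner: (+ 13 15) = 28
Evaluate root: (+ 28 3) = 31
Result: 31


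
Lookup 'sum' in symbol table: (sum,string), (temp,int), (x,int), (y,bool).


Lookup 'sum' → type string


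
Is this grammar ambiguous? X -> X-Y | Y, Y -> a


precedence layered via separate nonterminal Y: deterministic
Unambiguous


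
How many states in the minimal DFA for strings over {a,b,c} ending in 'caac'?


Track the longest suffix of input matching a prefix of 'caac': 5 classes (prefixes of length 0..4)
Minimal DFA: 5 states


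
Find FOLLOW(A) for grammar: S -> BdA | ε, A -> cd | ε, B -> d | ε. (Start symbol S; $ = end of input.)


$ ∈ FOLLOW(S). For each A -> αBβ: add FIRST(β)\{ε} to FOLLOW(B); if β nullable, add FOLLOW(A).
FOLLOW(A) = {$}


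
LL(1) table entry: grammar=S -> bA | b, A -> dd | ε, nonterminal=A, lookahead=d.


For [A, d]: 'd' ∈ FIRST(dd)
Entry: A -> dd


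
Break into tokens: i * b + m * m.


Scan left to right, longest-match per lexeme
Tokens: ID(i), OP(*), ID(b), OP(+), ID(m), OP(*), ID(m)


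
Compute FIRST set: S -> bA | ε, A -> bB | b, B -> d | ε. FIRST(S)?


Per alternative of S: FIRST(bA) = {b}; FIRST(ε) = {ε}
FIRST(S) = {b, ε}


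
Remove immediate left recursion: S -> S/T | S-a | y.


Left-recursive alternatives: S/T, S-a; non-recursive: y
Introduce S': S -> yS', S' -> /TS' | -aS' | ε


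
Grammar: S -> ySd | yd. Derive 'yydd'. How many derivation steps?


Derivation: S => ySd => yydd
Steps: 2


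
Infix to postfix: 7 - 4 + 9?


Left to right (same or higher precedence on left)
Postfix: 7 4 - 9 +


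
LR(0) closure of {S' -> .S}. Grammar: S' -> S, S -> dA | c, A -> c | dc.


Start: S' -> .S
For each item with dot before a nonterminal B, add B -> .γ for every B-production
Closure: [S' -> .S, S -> .dA, S -> .c]


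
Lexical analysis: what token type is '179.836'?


Pattern: digits with a decimal point
Type: FLOAT_LITERAL


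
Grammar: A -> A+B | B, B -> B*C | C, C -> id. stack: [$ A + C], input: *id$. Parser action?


'C' (not preceded by B*) is the handle for B -> C
Action: reduce (B -> C)


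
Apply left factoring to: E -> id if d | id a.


Common prefix: 'id'
Factored: E -> id E', E' -> if d | a


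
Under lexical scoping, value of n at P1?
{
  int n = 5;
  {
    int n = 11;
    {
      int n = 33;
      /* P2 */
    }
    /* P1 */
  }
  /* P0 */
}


n declared in the same block as P1
n = 11


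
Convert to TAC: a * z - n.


Break into single-operator statements:
t1 = a * z
t2 = t1 - n


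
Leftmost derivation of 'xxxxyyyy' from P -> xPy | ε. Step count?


Derivation: P => xPy => xxPyy => xxxPyyy => xxxxPyyyy => xxxxyyyy
Steps: 5


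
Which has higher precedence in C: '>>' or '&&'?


'>>' is shift (level 8); '&&' is logical AND (level 2)
Higher level binds tighter
'>>' has higher precedence than '&&'


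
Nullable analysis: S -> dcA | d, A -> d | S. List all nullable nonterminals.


A nonterminal is nullable iff some alternative derives ε (directly, or every symbol in it is nullable)
Nullable: {}


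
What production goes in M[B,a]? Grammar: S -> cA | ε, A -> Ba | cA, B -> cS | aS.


For [B, a]: 'a' ∈ FIRST(aS)
Entry: B -> aS


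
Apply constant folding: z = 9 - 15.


9 - 15 = -6 at compile time
Optimized: z = -6


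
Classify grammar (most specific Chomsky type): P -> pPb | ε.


Single nonterminal LHS, but p^n b^n is not regular
Classification: Type 2 (Context-Free)


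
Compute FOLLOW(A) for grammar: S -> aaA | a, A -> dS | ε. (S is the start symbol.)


$ ∈ FOLLOW(S). For each A -> αBβ: add FIRST(β)\{ε} to FOLLOW(B); if β nullable, add FOLLOW(A).
FOLLOW(A) = {$}


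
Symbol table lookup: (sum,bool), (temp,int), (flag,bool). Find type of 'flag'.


Lookup 'flag' → type bool


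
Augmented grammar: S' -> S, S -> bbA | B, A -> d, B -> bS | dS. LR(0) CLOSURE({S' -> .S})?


Start: S' -> .S
For each item with dot before a nonterminal B, add B -> .γ for every B-production
Closure: [S' -> .S, S -> .bbA, S -> .B, B -> .bS, B -> .dS]


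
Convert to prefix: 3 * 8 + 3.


left-to-right (same/higher precedence on left): tree is (+ (* 3 8) 3)
Prefix: + * 3 8 3


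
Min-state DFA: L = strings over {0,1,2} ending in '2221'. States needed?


Track the longest suffix of input matching a prefix of '2221': 5 classes (prefixes of length 0..4)
Minimal DFA: 5 states


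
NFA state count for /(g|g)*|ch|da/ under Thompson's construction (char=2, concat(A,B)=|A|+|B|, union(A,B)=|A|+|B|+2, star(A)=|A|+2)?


Syntax tree has 6 char leaf(s), 3 union(s), 1 star(s)
chars contribute 6×2 = 12; each union adds +2; each star adds +2
Total: 12 + 6 + 2 = 20 states


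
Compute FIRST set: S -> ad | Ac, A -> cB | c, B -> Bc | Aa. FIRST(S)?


Per alternative of S: FIRST(ad) = {a}; FIRST(Ac) = {c}
FIRST(S) = {a, c}


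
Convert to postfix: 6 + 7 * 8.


* has higher precedence, evaluate 7*8 first
Postfix: 6 7 8 * +


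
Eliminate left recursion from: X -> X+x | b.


Left-recursive alternatives: X+x; non-recursive: b
Introduce X': X -> bX', X' -> +xX' | ε


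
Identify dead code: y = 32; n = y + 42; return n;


y is read by n's definition; n is returned
No dead code


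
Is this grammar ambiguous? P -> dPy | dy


balanced d^n…y^n: each string has a unique parse
Unambiguous


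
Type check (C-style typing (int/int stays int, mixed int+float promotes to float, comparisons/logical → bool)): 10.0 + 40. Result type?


Operand types: float + int
Rule: mixed int/float promotes to float; int/int stays int
Result type: float


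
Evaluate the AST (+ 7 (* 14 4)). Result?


Evaluate inner: (* 14 4) = 56
Evaluate root: (+ 7 56) = 63
Result: 63


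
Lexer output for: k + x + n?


Scan left to right, longest-match per lexeme
Tokens: ID(k), OP(+), ID(x), OP(+), ID(n)


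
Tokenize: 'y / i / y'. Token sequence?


Scan left to right, longest-match per lexeme
Tokens: ID(y), OP(/), ID(i), OP(/), ID(y)


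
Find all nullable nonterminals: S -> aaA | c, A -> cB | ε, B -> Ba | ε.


A nonterminal is nullable iff some alternative derives ε (directly, or every symbol in it is nullable)
Nullable: {A, B}


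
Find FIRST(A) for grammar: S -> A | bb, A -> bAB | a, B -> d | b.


Per alternative of A: FIRST(bAB) = {b}; FIRST(a) = {a}
FIRST(A) = {a, b}


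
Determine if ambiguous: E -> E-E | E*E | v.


'v-v*v' has two parse trees (no precedence encoded between - and *)
Ambiguous


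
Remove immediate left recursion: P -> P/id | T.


Left-recursive alternatives: P/id; non-recursive: T
Introduce P': P -> TP', P' -> /idP' | ε


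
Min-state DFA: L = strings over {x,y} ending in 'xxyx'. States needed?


Track the longest suffix of input matching a prefix of 'xxyx': 5 classes (prefixes of length 0..4)
Minimal DFA: 5 states


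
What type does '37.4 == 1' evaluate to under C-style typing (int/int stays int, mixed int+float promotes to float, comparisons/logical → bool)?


Operand types: float == int
Rule: comparison yields bool
Result type: bool


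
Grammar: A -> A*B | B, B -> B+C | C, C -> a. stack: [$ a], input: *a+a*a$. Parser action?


'a' on top is the handle for C -> a
Action: reduce (C -> a)


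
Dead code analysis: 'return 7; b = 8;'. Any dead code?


statement follows a return and is unreachable
Dead: 'b = 8'


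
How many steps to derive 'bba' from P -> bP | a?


Derivation: P => bP => bbP => bba
Steps: 3


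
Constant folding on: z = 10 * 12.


10 * 12 = 120 at compile time
Optimized: z = 120


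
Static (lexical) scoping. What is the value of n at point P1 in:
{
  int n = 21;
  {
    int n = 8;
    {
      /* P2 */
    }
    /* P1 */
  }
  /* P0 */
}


n declared in the same block as P1
n = 8


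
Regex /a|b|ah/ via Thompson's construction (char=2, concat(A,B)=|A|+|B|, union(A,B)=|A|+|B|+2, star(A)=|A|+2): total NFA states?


Syntax tree has 4 char leaf(s), 2 union(s), 0 star(s)
chars contribute 4×2 = 8; each union adds +2; each star adds +2
Total: 8 + 4 + 0 = 12 states


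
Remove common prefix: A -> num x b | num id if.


Common prefix: 'num'
Factored: A -> num A', A' -> x b | id if


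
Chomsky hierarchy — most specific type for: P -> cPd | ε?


Single nonterminal LHS, but c^n d^n is not regular
Classification: Type 2 (Context-Free)


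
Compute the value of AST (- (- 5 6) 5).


Evaluate inner: (- 5 6) = -1
Evaluate root: (- -1 5) = -6
Result: -6


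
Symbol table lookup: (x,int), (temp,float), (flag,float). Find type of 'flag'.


Lookup 'flag' → type float


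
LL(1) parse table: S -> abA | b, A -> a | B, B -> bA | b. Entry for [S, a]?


For [S, a]: 'a' ∈ FIRST(abA)
Entry: S -> abA


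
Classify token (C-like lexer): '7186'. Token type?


Pattern: digits only
Type: INTEGER_LITERAL


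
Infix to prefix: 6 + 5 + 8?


left-to-right (same/higher precedence on left): tree is (+ (+ 6 5) 8)
Prefix: + + 6 5 8


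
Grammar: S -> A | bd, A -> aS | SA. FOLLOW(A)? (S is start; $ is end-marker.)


$ ∈ FOLLOW(S). For each A -> αBβ: add FIRST(β)\{ε} to FOLLOW(B); if β nullable, add FOLLOW(A).
FOLLOW(A) = {$, a, b}


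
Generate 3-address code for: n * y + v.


Break into single-operator statements:
t1 = n * y
t2 = t1 + v


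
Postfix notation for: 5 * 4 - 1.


Left to right (same or higher precedence on left)
Postfix: 5 4 * 1 -


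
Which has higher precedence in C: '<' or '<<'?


'<<' is shift (level 8); '<' is relational (level 7)
Higher level binds tighter
'<<' has higher precedence than '<'


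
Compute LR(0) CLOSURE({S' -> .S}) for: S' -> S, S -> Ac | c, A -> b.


Start: S' -> .S
For each item with dot before a nonterminal B, add B -> .γ for every B-production
Closure: [S' -> .S, S -> .Ac, S -> .c, A -> .b]


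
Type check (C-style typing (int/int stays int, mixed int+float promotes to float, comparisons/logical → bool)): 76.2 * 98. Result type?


Operand types: float * int
Rule: mixed int/float promotes to float; int/int stays int
Result type: float


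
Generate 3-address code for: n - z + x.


Break into single-operator statements:
t1 = n - z
t2 = t1 + x


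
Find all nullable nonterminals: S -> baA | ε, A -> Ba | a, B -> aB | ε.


A nonterminal is nullable iff some alternative derives ε (directly, or every symbol in it is nullable)
Nullable: {B, S}


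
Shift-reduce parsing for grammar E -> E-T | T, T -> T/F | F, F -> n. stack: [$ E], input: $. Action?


start symbol E on stack, input exhausted
Action: accept


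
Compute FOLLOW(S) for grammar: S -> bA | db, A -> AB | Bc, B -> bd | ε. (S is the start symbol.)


$ ∈ FOLLOW(S). For each A -> αBβ: add FIRST(β)\{ε} to FOLLOW(B); if β nullable, add FOLLOW(A).
FOLLOW(S) = {$}


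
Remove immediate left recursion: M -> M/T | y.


Left-recursive alternatives: M/T; non-recursive: y
Introduce M': M -> yM', M' -> /TM' | ε


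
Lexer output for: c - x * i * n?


Scan left to right, longest-match per lexeme
Tokens: ID(c), OP(-), ID(x), OP(*), ID(i), OP(*), ID(n)


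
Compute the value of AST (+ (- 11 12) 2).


Evaluate inner: (- 11 12) = -1
Evaluate root: (+ -1 2) = 1
Result: 1


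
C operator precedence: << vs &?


'<<' is shift (level 8); '&' is bitwise AND (level 5)
Higher level binds tighter
'<<' has higher precedence than '&'


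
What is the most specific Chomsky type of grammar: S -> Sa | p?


Left-linear: every RHS is a terminal or one nonterminal followed by a terminal
Classification: Type 3 (Regular)


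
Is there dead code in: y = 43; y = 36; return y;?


first assignment to y is overwritten before any read
Dead: 'y = 43'


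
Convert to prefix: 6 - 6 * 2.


'*' binds tighter: tree is (- 6 (* 6 2))
Prefix: - 6 * 6 2


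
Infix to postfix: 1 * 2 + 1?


Left to right (same or higher precedence on left)
Postfix: 1 2 * 1 +


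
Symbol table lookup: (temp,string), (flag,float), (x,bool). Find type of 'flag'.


Lookup 'flag' → type float


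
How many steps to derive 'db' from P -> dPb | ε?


Derivation: P => dPb => db
Steps: 2


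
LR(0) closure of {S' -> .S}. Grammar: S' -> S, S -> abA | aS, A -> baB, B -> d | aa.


Start: S' -> .S
For each item with dot before a nonterminal B, add B -> .γ for every B-production
Closure: [S' -> .S, S -> .abA, S -> .aS]


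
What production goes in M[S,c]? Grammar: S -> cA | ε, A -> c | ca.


For [S, c]: 'c' ∈ FIRST(cA)
Entry: S -> cA


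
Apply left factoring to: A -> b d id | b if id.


Common prefix: 'b'
Factored: A -> b A', A' -> d id | if id


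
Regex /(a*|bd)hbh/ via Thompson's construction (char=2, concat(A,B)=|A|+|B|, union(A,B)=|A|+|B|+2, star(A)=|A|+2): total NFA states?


Syntax tree has 6 char leaf(s), 1 union(s), 1 star(s)
chars contribute 6×2 = 12; each union adds +2; each star adds +2
Total: 12 + 2 + 2 = 16 states


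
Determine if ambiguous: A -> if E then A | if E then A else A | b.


dangling else: 'if E then if E then b else b' parses two ways
Ambiguous


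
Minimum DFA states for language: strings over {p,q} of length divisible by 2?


Track length mod 2: states 0..1, accept at 0
Minimal DFA: 2 states


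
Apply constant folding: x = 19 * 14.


19 * 14 = 266 at compile time
Optimized: x = 266


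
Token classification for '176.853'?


Pattern: digits with a decimal point
Type: FLOAT_LITERAL


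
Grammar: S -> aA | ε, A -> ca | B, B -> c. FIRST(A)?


Per alternative of A: FIRST(ca) = {c}; FIRST(B) = {c}
FIRST(A) = {c}


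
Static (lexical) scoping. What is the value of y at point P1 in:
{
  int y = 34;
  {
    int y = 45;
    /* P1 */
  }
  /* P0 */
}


y declared in the same block as P1
y = 45


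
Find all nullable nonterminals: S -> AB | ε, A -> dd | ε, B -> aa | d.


A nonterminal is nullable iff some alternative derives ε (directly, or every symbol in it is nullable)
Nullable: {A, S}


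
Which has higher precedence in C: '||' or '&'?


'&' is bitwise AND (level 5); '||' is logical OR (level 1)
Higher level binds tighter
'&' has higher precedence than '||'


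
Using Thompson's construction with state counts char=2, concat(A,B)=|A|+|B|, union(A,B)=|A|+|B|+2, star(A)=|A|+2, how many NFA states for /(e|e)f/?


Syntax tree has 3 char leaf(s), 1 union(s), 0 star(s)
chars contribute 3×2 = 6; each union adds +2; each star adds +2
Total: 6 + 2 + 0 = 8 states


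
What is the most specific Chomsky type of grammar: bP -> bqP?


LHS has context (more than one symbol) and |LHS| ≤ |RHS|
Classification: Type 1 (Context-Sensitive)


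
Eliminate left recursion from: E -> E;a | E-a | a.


Left-recursive alternatives: E;a, E-a; non-recursive: a
Introduce E': E -> aE', E' -> ;aE' | -aE' | ε


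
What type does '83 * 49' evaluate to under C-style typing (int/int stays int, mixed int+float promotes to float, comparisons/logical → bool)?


Operand types: int * int
Rule: mixed int/float promotes to float; int/int stays int
Result type: int


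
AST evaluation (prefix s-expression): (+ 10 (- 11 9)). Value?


Evaluate inner: (- 11 9) = 2
Evaluate root: (+ 10 2) = 12
Result: 12
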